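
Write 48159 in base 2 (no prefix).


48159 = 1011110000011111 in binary

1011110000011111


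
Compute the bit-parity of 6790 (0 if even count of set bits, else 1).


0b1101010000110 has 6 ones => parity 0

0


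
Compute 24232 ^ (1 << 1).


24232 ^ (1 << 1) = 24232 ^ 2 = 24234

24234


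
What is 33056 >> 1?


0b1000000100100000 >> 1 = 0b100000010010000 = 16528

16528


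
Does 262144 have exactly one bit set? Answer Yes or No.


0b1000000000000000000. Only one bit set => Yes

Yes


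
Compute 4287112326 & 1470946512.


0b11111111100010000010010010000110 & 0b1010111101011001101110011010000 = 0b1010111100010000000010010000000 = 1468531840

1468531840


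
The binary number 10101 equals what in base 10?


10101 in decimal = 21

21


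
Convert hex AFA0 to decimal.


AFA0 hex = 44960 decimal

44960


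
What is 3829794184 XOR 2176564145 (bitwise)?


0b11100100010001100000010110001000 ^ 0b10000001101110111011101110110001 = 0b1100101111111011011111000111001 = 1711128121

1711128121


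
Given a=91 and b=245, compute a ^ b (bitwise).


91 ^ 245 = 174

174


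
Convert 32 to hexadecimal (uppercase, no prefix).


32 = 20 hex

20


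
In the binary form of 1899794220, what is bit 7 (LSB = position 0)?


0b1110001001111001000111100101100, position 7 = 0

0


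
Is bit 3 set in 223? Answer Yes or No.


0b11011111, bit 3 = 1. Yes

Yes


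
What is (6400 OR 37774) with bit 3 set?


Step 1: 6400 | 37774 = 39822
Step 2: 39822 | (1 << 3) = 39822 | 8 = 39822

39822


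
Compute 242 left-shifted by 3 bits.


0b11110010 << 3 = 0b11110010000 = 1936

1936


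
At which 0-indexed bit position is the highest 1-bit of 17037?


0b100001010001101. Highest set bit at position 14

14


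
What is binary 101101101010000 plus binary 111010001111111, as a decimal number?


101101101010000 + 111010001111111 = 1100111111001111 = 53199

53199


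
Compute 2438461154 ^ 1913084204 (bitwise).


0b10010001010101111111011011100010 ^ 0b1110010000001110101100100101100 = 0b11100011010100001010111111001110 = 3813715918

3813715918


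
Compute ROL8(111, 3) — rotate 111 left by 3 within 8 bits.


Rotate 0b1101111 left by 3 (8-bit) = 0b1111011 = 123

123


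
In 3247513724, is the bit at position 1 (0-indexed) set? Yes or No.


0b11000001100100010010000001111100, bit 1 = 0. No

No


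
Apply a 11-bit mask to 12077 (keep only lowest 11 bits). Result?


12077 & 2047 = 1837

1837


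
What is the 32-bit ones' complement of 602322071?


602322071 ^ 4294967295 = 3692645224

3692645224


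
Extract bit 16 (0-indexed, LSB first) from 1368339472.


0b1010001100011110011010000010000, position 16 = 1

1


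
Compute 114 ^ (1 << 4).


114 ^ (1 << 4) = 114 ^ 16 = 98

98


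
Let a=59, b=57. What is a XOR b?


59 ^ 57 = 2

2


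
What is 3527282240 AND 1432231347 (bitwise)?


0b11010010001111100000111001000000 & 0b1010101010111100001110110110011 = 0b1010000000111100000110000000000 = 1344146432

1344146432


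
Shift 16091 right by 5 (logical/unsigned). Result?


0b11111011011011 >> 5 = 0b111110110 = 502

502


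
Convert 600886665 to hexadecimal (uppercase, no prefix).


600886665 = 23D0CD89 hex

23D0CD89


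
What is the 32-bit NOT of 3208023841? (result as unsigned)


~0b10111111001101101000111100100001 = 0b1000000110010010111000011011110 = 1086943454 (32-bit unsigned)

1086943454


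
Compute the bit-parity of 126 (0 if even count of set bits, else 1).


0b1111110 has 6 ones => parity 0

0


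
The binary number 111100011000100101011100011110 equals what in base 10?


111100011000100101011100011110 in decimal = 1013077790

1013077790


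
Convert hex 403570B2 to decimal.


403570B2 hex = 1077244082 decimal

1077244082


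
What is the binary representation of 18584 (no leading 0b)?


18584 = 100100010011000 in binary

100100010011000


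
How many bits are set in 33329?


0b1000001000110001 has 5 set bits

5


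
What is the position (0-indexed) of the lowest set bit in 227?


0b11100011. Lowest set bit at position 0

0


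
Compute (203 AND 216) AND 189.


Step 1: 203 & 216 = 200
Step 2: 200 & 189 = 136

136


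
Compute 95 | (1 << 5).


95 | (1 << 5) = 95 | 32 = 127

127


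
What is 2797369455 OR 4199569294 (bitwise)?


0b10100110101111000111100001101111 | 0b11111010010100000101011110001110 = 0b11111110111111000111111111101111 = 4277960687

4277960687


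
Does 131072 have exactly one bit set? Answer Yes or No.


0b100000000000000000. Only one bit set => Yes

Yes


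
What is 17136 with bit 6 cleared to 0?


17136 & ~(1 << 6) = 17072

17072


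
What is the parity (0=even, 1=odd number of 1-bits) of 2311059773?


0b10001001101111111111100100111101 has 21 ones => parity 1

1


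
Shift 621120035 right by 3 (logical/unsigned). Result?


0b100101000001011000101000100011 >> 3 = 0b100101000001011000101000100 = 77640004

77640004


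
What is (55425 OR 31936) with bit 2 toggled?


Step 1: 55425 | 31936 = 64705
Step 2: 64705 ^ (1 << 2) = 64705 ^ 4 = 64709

64709


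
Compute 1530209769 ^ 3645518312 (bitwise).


0b1011011001101010010010111101001 ^ 0b11011001010010100011000111101000 = 0b10000010011111110001010000000001 = 2189366273

2189366273


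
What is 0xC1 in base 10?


C1 hex = 193 decimal

193


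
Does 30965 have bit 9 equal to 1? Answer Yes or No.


0b111100011110101, bit 9 = 0. No

No


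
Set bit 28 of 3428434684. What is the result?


3428434684 | (1 << 28) = 3428434684 | 268435456 = 3696870140

3696870140


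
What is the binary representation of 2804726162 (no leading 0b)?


2804726162 = 10100111001011001011100110010010 in binary

10100111001011001011100110010010


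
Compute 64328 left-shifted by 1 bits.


0b1111101101001000 << 1 = 0b11111011010010000 = 128656

128656


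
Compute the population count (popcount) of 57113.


0b1101111100011001 has 10 set bits

10


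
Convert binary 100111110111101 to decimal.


100111110111101 in decimal = 20413

20413


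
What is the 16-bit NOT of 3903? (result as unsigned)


~0b111100111111 = 0b1111000011000000 = 61632 (16-bit unsigned)

61632


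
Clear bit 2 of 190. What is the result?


190 & ~(1 << 2) = 186

186


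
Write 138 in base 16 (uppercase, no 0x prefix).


138 = 8A hex

8A


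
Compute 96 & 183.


0b1100000 & 0b10110111 = 0b100000 = 32

32


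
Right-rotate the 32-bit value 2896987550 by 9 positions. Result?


Rotate 0b10101100101011001000010110011110 right by 9 (32-bit) = 0b11001111010101100101011001000010 = 3478541890

3478541890


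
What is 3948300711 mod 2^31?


3948300711 & 2147483647 = 1800817063

1800817063


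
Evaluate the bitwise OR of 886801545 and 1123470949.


0b110100110110111000010010001001 | 0b1000010111101101100111001100101 = 0b1110110111111111100111011101101 = 1996476141

1996476141


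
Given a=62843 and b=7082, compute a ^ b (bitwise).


62843 ^ 7082 = 61137

61137


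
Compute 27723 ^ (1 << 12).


27723 ^ (1 << 12) = 27723 ^ 4096 = 31819

31819


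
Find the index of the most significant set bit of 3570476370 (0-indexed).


0b11010100110100010010010101010010. Highest set bit at position 31

31


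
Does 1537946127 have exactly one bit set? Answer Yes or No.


0b1011011101010110011001000001111. Multiple bits set => No

No


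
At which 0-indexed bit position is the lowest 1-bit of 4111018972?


0b11110101000010010010101111011100. Lowest set bit at position 2

2


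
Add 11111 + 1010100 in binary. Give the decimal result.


11111 + 1010100 = 1110011 = 115

115


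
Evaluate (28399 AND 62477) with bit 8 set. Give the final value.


Step 1: 28399 & 62477 = 25613
Step 2: 25613 | (1 << 8) = 25613 | 256 = 25869

25869


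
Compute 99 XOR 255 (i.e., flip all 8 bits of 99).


99 ^ 255 = 156

156


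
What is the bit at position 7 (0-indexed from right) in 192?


0b11000000, position 7 = 1

1


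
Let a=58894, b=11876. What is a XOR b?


58894 ^ 11876 = 51306

51306


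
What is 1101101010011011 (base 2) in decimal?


1101101010011011 in decimal = 55963

55963


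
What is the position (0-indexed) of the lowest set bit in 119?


0b1110111. Lowest set bit at position 0

0


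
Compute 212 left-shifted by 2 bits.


0b11010100 << 2 = 0b1101010000 = 848

848


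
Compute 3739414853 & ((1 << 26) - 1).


3739414853 & 67108863 = 48427333

48427333


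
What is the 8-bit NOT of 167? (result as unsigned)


~0b10100111 = 0b1011000 = 88 (8-bit unsigned)

88


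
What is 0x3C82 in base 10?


3C82 hex = 15490 decimal

15490


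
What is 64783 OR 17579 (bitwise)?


0b1111110100001111 | 0b100010010101011 = 0b1111110110101111 = 64943

64943


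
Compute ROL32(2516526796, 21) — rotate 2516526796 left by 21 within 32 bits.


Rotate 0b10010101111111110010011011001100 left by 21 (32-bit) = 0b11011001100100101011111111100100 = 3650273252

3650273252


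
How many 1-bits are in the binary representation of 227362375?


0b1101100011010100011001000111 has 14 set bits

14


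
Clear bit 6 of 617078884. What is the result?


617078884 & ~(1 << 6) = 617078820

617078820


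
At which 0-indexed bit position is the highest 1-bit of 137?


0b10001001. Highest set bit at position 7

7


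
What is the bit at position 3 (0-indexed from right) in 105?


0b1101001, position 3 = 1

1


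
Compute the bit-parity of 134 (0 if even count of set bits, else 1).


0b10000110 has 3 ones => parity 1

1


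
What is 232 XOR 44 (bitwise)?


0b11101000 ^ 0b101100 = 0b11000100 = 196

196


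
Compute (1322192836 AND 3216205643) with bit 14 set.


Step 1: 1322192836 & 3216205643 = 243468096
Step 2: 243468096 | (1 << 14) = 243468096 | 16384 = 243484480

243484480


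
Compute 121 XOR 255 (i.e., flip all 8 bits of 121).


121 ^ 255 = 134

134


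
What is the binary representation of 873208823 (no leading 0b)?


873208823 = 110100000011000001101111110111 in binary

110100000011000001101111110111


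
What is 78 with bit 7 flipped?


78 ^ (1 << 7) = 78 ^ 128 = 206

206


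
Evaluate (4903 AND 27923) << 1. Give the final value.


Step 1: 4903 & 27923 = 259
Step 2: 259 << 1 = 518

518


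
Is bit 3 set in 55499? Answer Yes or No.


0b1101100011001011, bit 3 = 1. Yes

Yes


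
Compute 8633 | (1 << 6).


8633 | (1 << 6) = 8633 | 64 = 8697

8697


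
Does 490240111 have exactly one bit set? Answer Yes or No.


0b11101001110000111100001101111. Multiple bits set => No

No


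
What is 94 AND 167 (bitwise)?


0b1011110 & 0b10100111 = 0b110 = 6

6


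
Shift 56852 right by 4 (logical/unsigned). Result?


0b1101111000010100 >> 4 = 0b110111100001 = 3553

3553


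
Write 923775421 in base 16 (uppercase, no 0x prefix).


923775421 = 370FB1BD hex

370FB1BD


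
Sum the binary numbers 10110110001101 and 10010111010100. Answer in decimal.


10110110001101 + 10010111010100 = 101001101100001 = 21345

21345


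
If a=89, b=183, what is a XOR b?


89 ^ 183 = 238

238


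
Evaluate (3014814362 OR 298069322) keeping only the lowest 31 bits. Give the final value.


Step 1: 3014814362 | 298069322 = 3019272154
Step 2: 3019272154 & 2147483647 = 871788506

871788506


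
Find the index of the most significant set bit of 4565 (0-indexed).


0b1000111010101. Highest set bit at position 12

12


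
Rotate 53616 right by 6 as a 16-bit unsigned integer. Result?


Rotate 0b1101000101110000 right by 6 (16-bit) = 0b1100001101000101 = 49989

49989


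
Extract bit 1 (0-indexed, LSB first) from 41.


0b101001, position 1 = 0

0


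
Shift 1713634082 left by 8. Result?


0b1100110001000111111101100100010 << 8 = 0b110011000100011111110110010001000000000 = 438690324992

438690324992


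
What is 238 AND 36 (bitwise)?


0b11101110 & 0b100100 = 0b100100 = 36

36


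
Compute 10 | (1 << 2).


10 | (1 << 2) = 10 | 4 = 14

14


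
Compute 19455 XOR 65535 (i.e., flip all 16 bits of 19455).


19455 ^ 65535 = 46080

46080


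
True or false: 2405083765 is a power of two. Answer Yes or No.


0b10001111010110101010101001110101. Multiple bits set => No

No


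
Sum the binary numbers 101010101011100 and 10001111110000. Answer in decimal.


101010101011100 + 10001111110000 = 111100101001100 = 31052

31052


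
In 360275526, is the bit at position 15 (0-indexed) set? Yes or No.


0b10101011110010101111001000110, bit 15 = 0. No

No


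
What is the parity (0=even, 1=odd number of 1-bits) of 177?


0b10110001 has 4 ones => parity 0

0


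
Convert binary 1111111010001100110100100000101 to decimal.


1111111010001100110100100000101 in decimal = 2135320837

2135320837


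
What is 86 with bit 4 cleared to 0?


86 & ~(1 << 4) = 70

70


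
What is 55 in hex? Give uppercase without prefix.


55 = 37 hex

37


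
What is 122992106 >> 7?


0b111010101001011010111101010 >> 7 = 0b11101010100101101011 = 960875

960875


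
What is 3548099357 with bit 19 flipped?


3548099357 ^ (1 << 19) = 3548099357 ^ 524288 = 3547575069

3547575069


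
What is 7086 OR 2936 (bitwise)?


0b1101110101110 | 0b101101111000 = 0b1101111111110 = 7166

7166


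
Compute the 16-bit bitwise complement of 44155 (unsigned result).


~0b1010110001111011 = 0b101001110000100 = 21380 (16-bit unsigned)

21380


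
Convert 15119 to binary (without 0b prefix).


15119 = 11101100001111 in binary

11101100001111


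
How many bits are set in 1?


0b1 has 1 set bits

1


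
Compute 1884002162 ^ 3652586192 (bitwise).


0b1110000010010111001011101110010 ^ 0b11011001101101100000101011010000 = 0b10101001111111011001110110100010 = 2851970466

2851970466


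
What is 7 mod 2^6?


7 & 63 = 7

7


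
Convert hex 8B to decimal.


8B hex = 139 decimal

139


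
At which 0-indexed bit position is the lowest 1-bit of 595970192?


0b100011100001011100100010010000. Lowest set bit at position 4

4


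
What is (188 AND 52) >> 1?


Step 1: 188 & 52 = 52
Step 2: 52 >> 1 = 26

26


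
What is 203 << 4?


0b11001011 << 4 = 0b110010110000 = 3248

3248


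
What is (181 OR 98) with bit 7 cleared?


Step 1: 181 | 98 = 247
Step 2: 247 & ~(1 << 7) = 119

119


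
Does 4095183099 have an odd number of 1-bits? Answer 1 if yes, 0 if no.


0b11110100000101111000100011111011 has 18 ones => parity 0

0


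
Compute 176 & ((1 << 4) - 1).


176 & 15 = 0

0


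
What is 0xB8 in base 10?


B8 hex = 184 decimal

184


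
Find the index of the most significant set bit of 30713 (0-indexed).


0b111011111111001. Highest set bit at position 14

14


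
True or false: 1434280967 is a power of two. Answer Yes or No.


0b1010101011111010110010000000111. Multiple bits set => No

No


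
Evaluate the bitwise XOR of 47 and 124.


0b101111 ^ 0b1111100 = 0b1010011 = 83

83


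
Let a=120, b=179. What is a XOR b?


120 ^ 179 = 203

203


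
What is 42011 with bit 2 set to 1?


42011 | (1 << 2) = 42011 | 4 = 42015

42015


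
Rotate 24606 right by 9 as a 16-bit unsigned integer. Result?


Rotate 0b110000000011110 right by 9 (16-bit) = 0b111100110000 = 3888

3888


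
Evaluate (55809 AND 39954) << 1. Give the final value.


Step 1: 55809 & 39954 = 38912
Step 2: 38912 << 1 = 77824

77824


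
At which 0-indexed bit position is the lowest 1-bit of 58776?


0b1110010110011000. Lowest set bit at position 3

3


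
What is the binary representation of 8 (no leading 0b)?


8 = 1000 in binary

1000


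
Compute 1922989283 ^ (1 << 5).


1922989283 ^ (1 << 5) = 1922989283 ^ 32 = 1922989251

1922989251


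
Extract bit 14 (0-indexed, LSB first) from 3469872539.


0b11001110110100100000110110011011, position 14 = 0

0


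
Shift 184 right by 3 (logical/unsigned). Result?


0b10111000 >> 3 = 0b10111 = 23

23


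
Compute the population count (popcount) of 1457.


0b10110110001 has 6 set bits

6


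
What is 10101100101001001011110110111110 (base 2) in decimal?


10101100101001001011110110111110 in decimal = 2896477630

2896477630


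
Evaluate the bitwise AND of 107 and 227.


0b1101011 & 0b11100011 = 0b1100011 = 99

99


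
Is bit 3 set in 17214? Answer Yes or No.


0b100001100111110, bit 3 = 1. Yes

Yes


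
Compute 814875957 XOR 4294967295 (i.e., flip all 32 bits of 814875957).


814875957 ^ 4294967295 = 3480091338

3480091338


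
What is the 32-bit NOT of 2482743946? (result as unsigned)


~0b10010011111110111010101010001010 = 0b1101100000001000101010101110101 = 1812223349 (32-bit unsigned)

1812223349


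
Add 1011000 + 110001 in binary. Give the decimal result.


1011000 + 110001 = 10001001 = 137

137


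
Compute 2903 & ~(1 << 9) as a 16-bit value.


2903 & ~(1 << 9) = 2391

2391


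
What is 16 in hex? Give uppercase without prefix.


16 = 10 hex

10


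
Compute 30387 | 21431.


0b111011010110011 | 0b101001110110111 = 0b111011110110111 = 30647

30647


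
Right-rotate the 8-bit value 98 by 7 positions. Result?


Rotate 0b1100010 right by 7 (8-bit) = 0b11000100 = 196

196


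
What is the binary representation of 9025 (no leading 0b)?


9025 = 10001101000001 in binary

10001101000001


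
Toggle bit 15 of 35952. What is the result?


35952 ^ (1 << 15) = 35952 ^ 32768 = 3184

3184


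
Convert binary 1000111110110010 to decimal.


1000111110110010 in decimal = 36786

36786


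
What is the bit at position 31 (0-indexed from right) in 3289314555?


0b11000100000011101111010011111011, position 31 = 1

1


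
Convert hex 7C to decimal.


7C hex = 124 decimal

124


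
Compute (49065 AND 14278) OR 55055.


Step 1: 49065 & 14278 = 14208
Step 2: 14208 | 55055 = 63375

63375


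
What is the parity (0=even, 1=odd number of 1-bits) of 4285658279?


0b11111111011100011111010010100111 has 22 ones => parity 0

0


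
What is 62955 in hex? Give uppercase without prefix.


62955 = F5EB hex

F5EB


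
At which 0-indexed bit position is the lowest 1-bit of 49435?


0b1100000100011011. Lowest set bit at position 0

0


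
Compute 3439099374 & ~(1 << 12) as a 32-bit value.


3439099374 & ~(1 << 12) = 3439095278

3439095278


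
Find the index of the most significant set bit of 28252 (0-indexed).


0b110111001011100. Highest set bit at position 14

14


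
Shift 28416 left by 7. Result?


0b110111100000000 << 7 = 0b1101111000000000000000 = 3637248

3637248


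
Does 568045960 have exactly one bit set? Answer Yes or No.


0b100001110110111011000110001000. Multiple bits set => No

No


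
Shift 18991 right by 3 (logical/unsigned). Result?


0b100101000101111 >> 3 = 0b100101000101 = 2373

2373


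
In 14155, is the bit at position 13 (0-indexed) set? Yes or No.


0b11011101001011, bit 13 = 1. Yes

Yes


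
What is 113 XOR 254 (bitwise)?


0b1110001 ^ 0b11111110 = 0b10001111 = 143

143


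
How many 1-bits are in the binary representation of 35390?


0b1000101000111110 has 8 set bits

8


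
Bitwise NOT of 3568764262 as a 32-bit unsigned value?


~0b11010100101101110000010101100110 = 0b101011010010001111101010011001 = 726203033 (32-bit unsigned)

726203033


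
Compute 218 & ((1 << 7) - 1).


218 & 127 = 90

90


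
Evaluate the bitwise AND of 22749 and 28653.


0b101100011011101 & 0b110111111101101 = 0b100100011001101 = 18637

18637


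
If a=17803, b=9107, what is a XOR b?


17803 ^ 9107 = 26136

26136


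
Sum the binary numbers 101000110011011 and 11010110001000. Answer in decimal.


101000110011011 + 11010110001000 = 1000011100100011 = 34595

34595


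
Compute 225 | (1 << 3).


225 | (1 << 3) = 225 | 8 = 233

233


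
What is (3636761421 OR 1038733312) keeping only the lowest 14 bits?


Step 1: 3636761421 | 1038733312 = 4260221773
Step 2: 4260221773 & 16383 = 4941

4941


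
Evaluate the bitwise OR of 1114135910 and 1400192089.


0b1000010011010000101110101100110 | 0b1010011011101010011110001011001 = 0b1010011011111010111110101111111 = 1400733055

1400733055


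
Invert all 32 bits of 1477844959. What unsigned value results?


1477844959 ^ 4294967295 = 2817122336

2817122336


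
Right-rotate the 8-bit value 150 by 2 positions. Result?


Rotate 0b10010110 right by 2 (8-bit) = 0b10100101 = 165

165


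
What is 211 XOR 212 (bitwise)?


0b11010011 ^ 0b11010100 = 0b111 = 7

7


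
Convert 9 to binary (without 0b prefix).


9 = 1001 in binary

1001


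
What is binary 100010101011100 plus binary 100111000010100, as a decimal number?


100010101011100 + 100111000010100 = 1001001101110000 = 37744

37744


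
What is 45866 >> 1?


0b1011001100101010 >> 1 = 0b101100110010101 = 22933

22933


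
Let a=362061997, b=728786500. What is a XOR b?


362061997 ^ 728786500 = 1055180521

1055180521


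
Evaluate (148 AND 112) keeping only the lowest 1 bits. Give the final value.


Step 1: 148 & 112 = 16
Step 2: 16 & 1 = 0

0


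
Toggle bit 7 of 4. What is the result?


4 ^ (1 << 7) = 4 ^ 128 = 132

132


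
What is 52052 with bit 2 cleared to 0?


52052 & ~(1 << 2) = 52048

52048


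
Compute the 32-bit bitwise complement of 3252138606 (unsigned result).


~0b11000001110101111011001001101110 = 0b111110001010000100110110010001 = 1042828689 (32-bit unsigned)

1042828689


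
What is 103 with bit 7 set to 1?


103 | (1 << 7) = 103 | 128 = 231

231


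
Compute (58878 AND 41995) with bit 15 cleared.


Step 1: 58878 & 41995 = 41994
Step 2: 41994 & ~(1 << 15) = 9226

9226


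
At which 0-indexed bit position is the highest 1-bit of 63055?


0b1111011001001111. Highest set bit at position 15

15


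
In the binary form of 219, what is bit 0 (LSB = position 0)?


0b11011011, position 0 = 1

1


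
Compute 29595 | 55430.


0b111001110011011 | 0b1101100010000110 = 0b1111101110011111 = 64415

64415


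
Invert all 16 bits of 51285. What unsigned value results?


51285 ^ 65535 = 14250

14250


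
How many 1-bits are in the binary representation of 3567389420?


0b11010100101000100000101011101100 has 14 set bits

14


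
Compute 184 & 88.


0b10111000 & 0b1011000 = 0b11000 = 24

24


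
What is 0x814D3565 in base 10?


814D3565 hex = 2169320805 decimal

2169320805


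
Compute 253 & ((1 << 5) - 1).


253 & 31 = 29

29


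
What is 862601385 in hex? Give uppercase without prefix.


862601385 = 336A40A9 hex

336A40A9


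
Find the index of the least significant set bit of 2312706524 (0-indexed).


0b10001001110110010001100111011100. Lowest set bit at position 2

2


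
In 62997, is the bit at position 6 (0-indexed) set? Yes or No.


0b1111011000010101, bit 6 = 0. No

No


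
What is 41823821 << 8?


0b10011111100010111001001101 << 8 = 0b1001111110001011100100110100000000 = 10706898176

10706898176


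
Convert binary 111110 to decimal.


111110 in decimal = 62

62


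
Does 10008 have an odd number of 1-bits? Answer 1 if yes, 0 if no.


0b10011100011000 has 6 ones => parity 0

0


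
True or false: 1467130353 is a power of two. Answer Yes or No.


0b1010111011100101010000111110001. Multiple bits set => No

No


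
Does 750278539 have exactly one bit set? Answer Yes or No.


0b101100101110000101011110001011. Multiple bits set => No

No


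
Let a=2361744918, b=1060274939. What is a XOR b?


2361744918 ^ 1060274939 = 3019365613

3019365613


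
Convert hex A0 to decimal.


A0 hex = 160 decimal

160


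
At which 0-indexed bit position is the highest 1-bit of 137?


0b10001001. Highest set bit at position 7

7


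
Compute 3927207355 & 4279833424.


0b11101010000101000110110110111011 & 0b11111111000110010001001101010000 = 0b11101010000100000000000100010000 = 3926917392

3926917392


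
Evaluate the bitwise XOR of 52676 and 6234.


0b1100110111000100 ^ 0b1100001011010 = 0b1101010110011110 = 54686

54686


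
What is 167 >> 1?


0b10100111 >> 1 = 0b1010011 = 83

83


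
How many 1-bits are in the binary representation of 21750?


0b101010011110110 has 9 set bits

9


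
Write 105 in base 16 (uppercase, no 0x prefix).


105 = 69 hex

69


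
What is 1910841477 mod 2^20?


1910841477 & 1048575 = 336005

336005


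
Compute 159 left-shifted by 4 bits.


0b10011111 << 4 = 0b100111110000 = 2544

2544


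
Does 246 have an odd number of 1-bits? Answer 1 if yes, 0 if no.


0b11110110 has 6 ones => parity 0

0


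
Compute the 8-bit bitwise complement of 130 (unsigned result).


~0b10000010 = 0b1111101 = 125 (8-bit unsigned)

125


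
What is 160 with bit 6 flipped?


160 ^ (1 << 6) = 160 ^ 64 = 224

224


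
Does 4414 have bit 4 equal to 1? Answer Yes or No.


0b1000100111110, bit 4 = 1. Yes

Yes


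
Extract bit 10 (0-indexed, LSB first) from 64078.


0b1111101001001110, position 10 = 0

0


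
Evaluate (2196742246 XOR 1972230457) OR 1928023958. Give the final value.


Step 1: 2196742246 ^ 1972230457 = 4150425951
Step 2: 4150425951 | 1928023958 = 4159406047

4159406047


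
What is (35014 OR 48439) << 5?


Step 1: 35014 | 48439 = 48631
Step 2: 48631 << 5 = 1556192

1556192


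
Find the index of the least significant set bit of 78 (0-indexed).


0b1001110. Lowest set bit at position 1

1


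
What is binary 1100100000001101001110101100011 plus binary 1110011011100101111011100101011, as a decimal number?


1100100000001101001110101100011 + 1110011011100101111011100101011 = 11010111011110011001010010001110 = 3615069326

3615069326


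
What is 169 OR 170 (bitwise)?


0b10101001 | 0b10101010 = 0b10101011 = 171

171


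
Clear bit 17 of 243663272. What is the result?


243663272 & ~(1 << 17) = 243532200

243532200


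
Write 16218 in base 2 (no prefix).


16218 = 11111101011010 in binary

11111101011010


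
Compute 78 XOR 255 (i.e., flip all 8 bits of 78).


78 ^ 255 = 177

177


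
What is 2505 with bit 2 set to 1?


2505 | (1 << 2) = 2505 | 4 = 2509

2509


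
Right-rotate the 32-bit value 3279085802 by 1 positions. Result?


Rotate 0b11000011011100101110000011101010 right by 1 (32-bit) = 0b1100001101110010111000001110101 = 1639542901

1639542901


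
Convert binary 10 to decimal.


10 in decimal = 2

2


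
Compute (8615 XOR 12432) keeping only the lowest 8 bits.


Step 1: 8615 ^ 12432 = 4407
Step 2: 4407 & 255 = 55

55


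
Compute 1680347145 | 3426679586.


0b1100100001010000001000000001001 | 0b11001100001111101111101100100010 = 0b11101100001111101111101100101011 = 3963550507

3963550507


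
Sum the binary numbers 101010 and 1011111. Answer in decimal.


101010 + 1011111 = 10001001 = 137

137


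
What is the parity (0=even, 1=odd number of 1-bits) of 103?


0b1100111 has 5 ones => parity 1

1


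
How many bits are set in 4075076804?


0b11110010111001001011110011000100 has 17 set bits

17


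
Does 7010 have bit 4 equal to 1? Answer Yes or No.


0b1101101100010, bit 4 = 0. No

No


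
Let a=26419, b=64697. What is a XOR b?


26419 ^ 64697 = 39818

39818


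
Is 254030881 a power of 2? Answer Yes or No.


0b1111001001000011010000100001. Multiple bits set => No

No


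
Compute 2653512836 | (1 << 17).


2653512836 | (1 << 17) = 2653512836 | 131072 = 2653643908

2653643908


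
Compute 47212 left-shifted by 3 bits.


0b1011100001101100 << 3 = 0b1011100001101100000 = 377696

377696


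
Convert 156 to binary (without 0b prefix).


156 = 10011100 in binary

10011100


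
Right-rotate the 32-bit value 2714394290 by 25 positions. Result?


Rotate 0b10100001110010100101111010110010 right by 25 (32-bit) = 0b11100101001011110101100101010000 = 3845085520

3845085520


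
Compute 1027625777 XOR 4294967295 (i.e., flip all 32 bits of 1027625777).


1027625777 ^ 4294967295 = 3267341518

3267341518


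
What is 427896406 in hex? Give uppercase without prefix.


427896406 = 19812E56 hex

19812E56


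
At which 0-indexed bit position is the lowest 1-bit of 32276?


0b111111000010100. Lowest set bit at position 2

2


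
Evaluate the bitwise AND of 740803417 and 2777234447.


0b101100001001111100001101011001 & 0b10100101100010010011110000001111 = 0b100100000000010000000000001001 = 604045321

604045321


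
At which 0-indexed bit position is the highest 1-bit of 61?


0b111101. Highest set bit at position 5

5


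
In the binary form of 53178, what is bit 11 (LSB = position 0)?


0b1100111110111010, position 11 = 1

1


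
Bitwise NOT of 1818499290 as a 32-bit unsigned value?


~0b1101100011001000001100011011010 = 0b10010011100110111110011100100101 = 2476468005 (32-bit unsigned)

2476468005


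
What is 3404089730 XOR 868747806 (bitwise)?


0b11001010111001100100100110000010 ^ 0b110011110010000000101000011110 = 0b11111001001011100100001110011100 = 4180558748

4180558748


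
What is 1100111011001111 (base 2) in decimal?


1100111011001111 in decimal = 52943

52943


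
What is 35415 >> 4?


0b1000101001010111 >> 4 = 0b100010100101 = 2213

2213


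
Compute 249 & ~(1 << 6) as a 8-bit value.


249 & ~(1 << 6) = 185

185


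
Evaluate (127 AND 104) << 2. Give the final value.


Step 1: 127 & 104 = 104
Step 2: 104 << 2 = 416

416


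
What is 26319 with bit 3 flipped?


26319 ^ (1 << 3) = 26319 ^ 8 = 26311

26311


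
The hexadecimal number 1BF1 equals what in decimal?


1BF1 hex = 7153 decimal

7153


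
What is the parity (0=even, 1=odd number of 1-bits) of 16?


0b10000 has 1 ones => parity 1

1


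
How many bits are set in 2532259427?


0b10010110111011110011011001100011 has 19 set bits

19


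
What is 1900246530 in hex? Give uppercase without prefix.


1900246530 = 71437602 hex

71437602


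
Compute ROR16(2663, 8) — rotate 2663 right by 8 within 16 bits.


Rotate 0b101001100111 right by 8 (16-bit) = 0b110011100001010 = 26378

26378


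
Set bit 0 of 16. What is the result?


16 | (1 << 0) = 16 | 1 = 17

17


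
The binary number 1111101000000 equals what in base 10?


1111101000000 in decimal = 8000

8000


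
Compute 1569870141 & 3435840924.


0b1011101100100100101000100111101 & 0b11001100110010101100010110011100 = 0b1001100100000100100000100011100 = 1283604764

1283604764


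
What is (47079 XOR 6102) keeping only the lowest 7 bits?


Step 1: 47079 ^ 6102 = 41009
Step 2: 41009 & 127 = 49

49


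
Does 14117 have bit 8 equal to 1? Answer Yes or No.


0b11011100100101, bit 8 = 1. Yes

Yes


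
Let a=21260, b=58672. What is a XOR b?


21260 ^ 58672 = 46652

46652


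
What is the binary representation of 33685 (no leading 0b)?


33685 = 1000001110010101 in binary

1000001110010101


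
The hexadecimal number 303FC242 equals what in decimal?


303FC242 hex = 809484866 decimal

809484866


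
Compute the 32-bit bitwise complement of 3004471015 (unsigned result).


~0b10110011000101001001011011100111 = 0b1001100111010110110100100011000 = 1290496280 (32-bit unsigned)

1290496280


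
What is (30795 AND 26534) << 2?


Step 1: 30795 & 26534 = 24578
Step 2: 24578 << 2 = 98312

98312


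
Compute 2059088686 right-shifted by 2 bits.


0b1111010101110110011001100101110 >> 2 = 0b11110101011101100110011001011 = 514772171

514772171


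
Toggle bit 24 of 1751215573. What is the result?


1751215573 ^ (1 << 24) = 1751215573 ^ 16777216 = 1767992789

1767992789


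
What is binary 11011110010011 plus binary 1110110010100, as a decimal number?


11011110010011 + 1110110010100 = 101010100100111 = 21799

21799


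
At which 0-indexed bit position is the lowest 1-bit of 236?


0b11101100. Lowest set bit at position 2

2


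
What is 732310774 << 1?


0b101011101001100010110011110110 << 1 = 0b1010111010011000101100111101100 = 1464621548

1464621548


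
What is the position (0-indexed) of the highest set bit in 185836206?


0b1011000100111010001010101110. Highest set bit at position 27

27


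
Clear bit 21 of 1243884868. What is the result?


1243884868 & ~(1 << 21) = 1241787716

1241787716


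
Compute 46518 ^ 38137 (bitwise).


0b1011010110110110 ^ 0b1001010011111001 = 0b10000101001111 = 8527

8527


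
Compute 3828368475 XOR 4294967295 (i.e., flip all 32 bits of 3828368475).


3828368475 ^ 4294967295 = 466598820

466598820


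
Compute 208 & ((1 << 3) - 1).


208 & 7 = 0

0


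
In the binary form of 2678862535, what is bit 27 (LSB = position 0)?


0b10011111101011000011001011000111, position 27 = 1

1


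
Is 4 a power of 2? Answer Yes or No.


0b100. Only one bit set => Yes

Yes


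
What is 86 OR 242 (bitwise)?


0b1010110 | 0b11110010 = 0b11110110 = 246

246


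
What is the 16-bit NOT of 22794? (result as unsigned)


~0b101100100001010 = 0b1010011011110101 = 42741 (16-bit unsigned)

42741


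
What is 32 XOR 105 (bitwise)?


0b100000 ^ 0b1101001 = 0b1001001 = 73

73


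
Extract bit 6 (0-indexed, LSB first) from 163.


0b10100011, position 6 = 0

0


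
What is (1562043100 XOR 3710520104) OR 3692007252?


Step 1: 1562043100 ^ 3710520104 = 2150689268
Step 2: 2150689268 | 3692007252 = 3695177716

3695177716


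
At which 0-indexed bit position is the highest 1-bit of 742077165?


0b101100001110110011001011101101. Highest set bit at position 29

29


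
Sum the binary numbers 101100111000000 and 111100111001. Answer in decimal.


101100111000000 + 111100111001 = 110100011111001 = 26873

26873


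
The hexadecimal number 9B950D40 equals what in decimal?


9B950D40 hex = 2610236736 decimal

2610236736


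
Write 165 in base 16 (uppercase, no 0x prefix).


165 = A5 hex

A5


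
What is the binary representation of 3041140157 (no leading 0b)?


3041140157 = 10110101010001000001110110111101 in binary

10110101010001000001110110111101


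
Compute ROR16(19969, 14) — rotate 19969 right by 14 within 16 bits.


Rotate 0b100111000000001 right by 14 (16-bit) = 0b11100000000101 = 14341

14341


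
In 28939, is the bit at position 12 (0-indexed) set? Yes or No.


0b111000100001011, bit 12 = 1. Yes

Yes


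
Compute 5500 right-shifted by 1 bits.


0b1010101111100 >> 1 = 0b101010111110 = 2750

2750


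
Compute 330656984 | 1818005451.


0b10011101101010110110011011000 | 0b1101100010111001000111111001011 = 0b1111111111111011110111111011011 = 2147348443

2147348443


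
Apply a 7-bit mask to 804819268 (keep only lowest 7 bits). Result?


804819268 & 127 = 68

68


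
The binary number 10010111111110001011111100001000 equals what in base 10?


10010111111110001011111100001000 in decimal = 2549661448

2549661448


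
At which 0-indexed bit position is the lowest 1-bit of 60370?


0b1110101111010010. Lowest set bit at position 1

1


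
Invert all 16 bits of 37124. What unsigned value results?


37124 ^ 65535 = 28411

28411


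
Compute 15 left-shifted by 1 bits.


0b1111 << 1 = 0b11110 = 30

30


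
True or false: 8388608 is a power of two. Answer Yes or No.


0b100000000000000000000000. Only one bit set => Yes

Yes


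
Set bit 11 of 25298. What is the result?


25298 | (1 << 11) = 25298 | 2048 = 27346

27346


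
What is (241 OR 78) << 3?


Step 1: 241 | 78 = 255
Step 2: 255 << 3 = 2040

2040


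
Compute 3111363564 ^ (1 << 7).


3111363564 ^ (1 << 7) = 3111363564 ^ 128 = 3111363436

3111363436


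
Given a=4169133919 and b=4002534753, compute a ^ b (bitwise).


4169133919 ^ 4002534753 = 384711230

384711230


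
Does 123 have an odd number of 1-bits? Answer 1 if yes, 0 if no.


0b1111011 has 6 ones => parity 0

0


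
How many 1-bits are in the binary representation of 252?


0b11111100 has 6 set bits

6


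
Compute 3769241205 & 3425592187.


0b11100000101010100000111001110101 & 0b11001100001011100110001101111011 = 0b11000000001010100000001001110001 = 3223978609

3223978609


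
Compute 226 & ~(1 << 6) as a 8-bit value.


226 & ~(1 << 6) = 162

162


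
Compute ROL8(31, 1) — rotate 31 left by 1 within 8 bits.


Rotate 0b11111 left by 1 (8-bit) = 0b111110 = 62

62


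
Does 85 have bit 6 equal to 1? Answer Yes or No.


0b1010101, bit 6 = 1. Yes

Yes


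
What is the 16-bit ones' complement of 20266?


20266 ^ 65535 = 45269

45269


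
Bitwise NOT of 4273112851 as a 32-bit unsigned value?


~0b11111110101100101000011100010011 = 0b1010011010111100011101100 = 21854444 (32-bit unsigned)

21854444


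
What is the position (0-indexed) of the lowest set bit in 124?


0b1111100. Lowest set bit at position 2

2


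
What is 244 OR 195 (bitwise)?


0b11110100 | 0b11000011 = 0b11110111 = 247

247


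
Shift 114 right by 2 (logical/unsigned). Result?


0b1110010 >> 2 = 0b11100 = 28

28


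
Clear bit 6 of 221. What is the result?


221 & ~(1 << 6) = 157

157


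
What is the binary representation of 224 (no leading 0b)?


224 = 11100000 in binary

11100000


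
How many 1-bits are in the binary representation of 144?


0b10010000 has 2 set bits

2


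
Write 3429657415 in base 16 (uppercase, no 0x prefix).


3429657415 = CC6C6B47 hex

CC6C6B47


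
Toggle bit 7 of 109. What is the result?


109 ^ (1 << 7) = 109 ^ 128 = 237

237


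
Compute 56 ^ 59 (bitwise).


0b111000 ^ 0b111011 = 0b11 = 3

3


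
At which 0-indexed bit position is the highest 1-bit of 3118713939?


0b10111001111000111100110001010011. Highest set bit at position 31

31


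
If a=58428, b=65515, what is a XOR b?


58428 ^ 65515 = 7127

7127


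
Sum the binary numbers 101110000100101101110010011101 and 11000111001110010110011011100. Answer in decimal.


101110000100101101110010011101 + 11000111001110010110011011100 = 1000110111110100000100101111001 = 1190791545

1190791545


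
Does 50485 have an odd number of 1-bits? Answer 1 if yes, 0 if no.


0b1100010100110101 has 8 ones => parity 0

0


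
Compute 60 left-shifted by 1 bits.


0b111100 << 1 = 0b1111000 = 120

120


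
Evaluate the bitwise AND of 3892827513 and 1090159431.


0b11101000000001111101010101111001 & 0b1000000111110101000001101000111 = 0b1000000000000101000000101000001 = 1073905985

1073905985


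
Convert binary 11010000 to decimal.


11010000 in decimal = 208

208


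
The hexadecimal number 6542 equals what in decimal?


6542 hex = 25922 decimal

25922
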